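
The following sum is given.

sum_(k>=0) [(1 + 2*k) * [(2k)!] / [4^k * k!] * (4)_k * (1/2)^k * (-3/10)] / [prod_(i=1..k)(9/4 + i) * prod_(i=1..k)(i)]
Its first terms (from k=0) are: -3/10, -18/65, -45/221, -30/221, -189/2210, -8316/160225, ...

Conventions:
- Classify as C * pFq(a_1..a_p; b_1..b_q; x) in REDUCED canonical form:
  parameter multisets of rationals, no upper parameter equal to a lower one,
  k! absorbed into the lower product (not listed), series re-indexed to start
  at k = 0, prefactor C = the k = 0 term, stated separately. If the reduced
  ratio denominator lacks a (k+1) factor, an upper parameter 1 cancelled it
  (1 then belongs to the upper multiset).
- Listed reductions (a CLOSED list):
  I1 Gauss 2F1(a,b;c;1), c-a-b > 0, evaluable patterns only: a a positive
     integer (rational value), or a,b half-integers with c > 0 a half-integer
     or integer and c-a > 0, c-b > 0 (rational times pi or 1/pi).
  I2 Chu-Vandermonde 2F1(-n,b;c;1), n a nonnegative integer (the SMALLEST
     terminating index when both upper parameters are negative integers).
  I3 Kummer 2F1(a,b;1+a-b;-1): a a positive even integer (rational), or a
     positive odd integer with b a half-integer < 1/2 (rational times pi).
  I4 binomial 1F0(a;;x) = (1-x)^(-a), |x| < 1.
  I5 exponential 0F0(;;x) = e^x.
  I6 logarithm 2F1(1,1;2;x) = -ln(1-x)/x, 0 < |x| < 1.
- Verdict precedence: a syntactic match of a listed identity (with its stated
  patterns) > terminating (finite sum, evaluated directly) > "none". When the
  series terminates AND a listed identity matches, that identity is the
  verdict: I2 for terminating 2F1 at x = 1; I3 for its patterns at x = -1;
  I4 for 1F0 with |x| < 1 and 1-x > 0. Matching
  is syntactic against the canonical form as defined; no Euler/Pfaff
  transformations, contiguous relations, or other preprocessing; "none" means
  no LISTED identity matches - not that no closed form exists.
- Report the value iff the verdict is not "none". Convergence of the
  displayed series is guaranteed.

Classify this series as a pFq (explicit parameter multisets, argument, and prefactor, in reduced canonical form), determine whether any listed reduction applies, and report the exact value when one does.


x = 1/2 here; the reduced form reads 2F1, upper {3/2, 4}, lower {13/4}, C = -3/10. Verdict: none (x = 1/2): each listed identity misses the multisets {3/2, 4} ; {13/4}.

Structural cue: t_0 = -3/10 here, and the (2k+1) factor (prefactor -3/10) shifts (1/2)_k to (3/2)_k.
Ratio: r(k) = (1/2) * (k+3/2) (k+4) / [(k+13/4) (k+1)] ; factor over Q: parameters, x = (1/2), and C = -3/10.


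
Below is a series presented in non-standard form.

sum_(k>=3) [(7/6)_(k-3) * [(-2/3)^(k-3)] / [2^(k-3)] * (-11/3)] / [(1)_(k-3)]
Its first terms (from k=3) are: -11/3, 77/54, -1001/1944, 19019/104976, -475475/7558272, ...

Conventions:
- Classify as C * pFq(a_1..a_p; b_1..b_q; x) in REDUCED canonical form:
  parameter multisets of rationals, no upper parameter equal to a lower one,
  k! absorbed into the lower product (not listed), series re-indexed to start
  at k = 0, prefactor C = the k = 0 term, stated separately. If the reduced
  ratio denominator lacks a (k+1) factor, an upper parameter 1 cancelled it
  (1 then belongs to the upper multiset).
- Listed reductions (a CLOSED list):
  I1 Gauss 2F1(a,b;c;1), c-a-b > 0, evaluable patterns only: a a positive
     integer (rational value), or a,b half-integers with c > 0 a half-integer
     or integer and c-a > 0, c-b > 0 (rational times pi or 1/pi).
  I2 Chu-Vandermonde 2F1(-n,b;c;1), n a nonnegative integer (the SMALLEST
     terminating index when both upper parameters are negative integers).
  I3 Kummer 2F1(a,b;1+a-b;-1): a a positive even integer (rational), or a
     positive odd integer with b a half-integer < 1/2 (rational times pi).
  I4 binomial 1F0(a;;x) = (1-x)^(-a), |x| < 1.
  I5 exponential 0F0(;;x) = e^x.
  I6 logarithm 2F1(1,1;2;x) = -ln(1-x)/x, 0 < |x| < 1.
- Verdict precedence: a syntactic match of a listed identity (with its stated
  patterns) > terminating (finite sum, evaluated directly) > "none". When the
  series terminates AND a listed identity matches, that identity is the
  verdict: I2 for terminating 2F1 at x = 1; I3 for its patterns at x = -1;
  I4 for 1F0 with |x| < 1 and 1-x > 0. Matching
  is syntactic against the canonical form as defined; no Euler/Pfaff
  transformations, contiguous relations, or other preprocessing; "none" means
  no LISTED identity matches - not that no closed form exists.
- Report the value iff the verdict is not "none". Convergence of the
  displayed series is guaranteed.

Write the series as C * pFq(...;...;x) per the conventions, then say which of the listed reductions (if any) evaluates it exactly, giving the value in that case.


With C = -11/3: the canonical form is 1F0(7/6; -; -1/3). Verdict: this is binomial (I4) (the 1F0 binomial series: exponent -7/6, x = -1/3). Its exact value is (-11/3) * (4/3)^(-7/6).

Structural cue: x = (-1/3) and the two k-th powers (C = -11/3, x = -1/3) combine into one argument.
Ratio: r(k) = (-1/3) * (k+7/6) / [(k+1)] - rational; roots negated = parameters, x = (-1/3), C = -11/3.


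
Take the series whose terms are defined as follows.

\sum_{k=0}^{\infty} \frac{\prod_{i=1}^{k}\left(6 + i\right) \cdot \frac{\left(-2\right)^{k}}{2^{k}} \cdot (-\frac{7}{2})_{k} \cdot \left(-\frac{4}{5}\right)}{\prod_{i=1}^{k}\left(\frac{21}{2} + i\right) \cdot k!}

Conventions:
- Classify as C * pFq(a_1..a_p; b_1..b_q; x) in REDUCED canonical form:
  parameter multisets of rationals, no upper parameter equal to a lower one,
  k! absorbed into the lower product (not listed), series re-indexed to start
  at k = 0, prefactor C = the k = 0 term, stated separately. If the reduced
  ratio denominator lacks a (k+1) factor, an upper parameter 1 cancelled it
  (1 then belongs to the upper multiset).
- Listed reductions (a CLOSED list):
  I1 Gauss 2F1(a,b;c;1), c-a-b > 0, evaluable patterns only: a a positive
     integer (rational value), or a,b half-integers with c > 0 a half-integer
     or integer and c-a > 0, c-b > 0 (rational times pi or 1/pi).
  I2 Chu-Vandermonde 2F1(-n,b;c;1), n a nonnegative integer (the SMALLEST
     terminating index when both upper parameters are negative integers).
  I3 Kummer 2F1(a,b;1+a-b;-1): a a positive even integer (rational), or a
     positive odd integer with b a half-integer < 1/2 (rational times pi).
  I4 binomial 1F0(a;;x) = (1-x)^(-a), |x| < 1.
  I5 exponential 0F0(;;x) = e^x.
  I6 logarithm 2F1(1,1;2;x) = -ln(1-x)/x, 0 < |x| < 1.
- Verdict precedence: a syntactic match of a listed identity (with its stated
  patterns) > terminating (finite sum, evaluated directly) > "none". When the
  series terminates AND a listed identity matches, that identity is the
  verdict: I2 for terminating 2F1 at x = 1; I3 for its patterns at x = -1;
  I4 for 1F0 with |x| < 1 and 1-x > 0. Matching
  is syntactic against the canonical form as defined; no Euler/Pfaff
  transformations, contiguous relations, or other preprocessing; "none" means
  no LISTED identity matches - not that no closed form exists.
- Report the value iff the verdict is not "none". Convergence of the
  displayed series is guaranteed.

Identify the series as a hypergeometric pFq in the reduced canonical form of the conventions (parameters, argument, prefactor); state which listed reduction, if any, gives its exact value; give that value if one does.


Classification (C = -\frac{4}{5}): 2F1 with upper {-\frac{7}{2}, 7}, lower {\frac{23}{2}}, argument x = -1. Verdict: Kummer (I3) matches (x = -1; c = \frac{23}{2} equals 1+a-b for upper {-\frac{7}{2}, 7}: listed pattern). Its exact value is \left(-\frac{2909907}{2097152}\right) \cdot \pi.

Key observation: x = -1 and the two k-th powers (C = -4/5) combine into one argument.
Term ratio: r(k) = -1 * (k-\frac{7}{2}) (k+7) / [(k+\frac{23}{2}) (k+1)] - rational in k, leading ratio -1; with t_0 = -\frac{4}{5}, classification follows.


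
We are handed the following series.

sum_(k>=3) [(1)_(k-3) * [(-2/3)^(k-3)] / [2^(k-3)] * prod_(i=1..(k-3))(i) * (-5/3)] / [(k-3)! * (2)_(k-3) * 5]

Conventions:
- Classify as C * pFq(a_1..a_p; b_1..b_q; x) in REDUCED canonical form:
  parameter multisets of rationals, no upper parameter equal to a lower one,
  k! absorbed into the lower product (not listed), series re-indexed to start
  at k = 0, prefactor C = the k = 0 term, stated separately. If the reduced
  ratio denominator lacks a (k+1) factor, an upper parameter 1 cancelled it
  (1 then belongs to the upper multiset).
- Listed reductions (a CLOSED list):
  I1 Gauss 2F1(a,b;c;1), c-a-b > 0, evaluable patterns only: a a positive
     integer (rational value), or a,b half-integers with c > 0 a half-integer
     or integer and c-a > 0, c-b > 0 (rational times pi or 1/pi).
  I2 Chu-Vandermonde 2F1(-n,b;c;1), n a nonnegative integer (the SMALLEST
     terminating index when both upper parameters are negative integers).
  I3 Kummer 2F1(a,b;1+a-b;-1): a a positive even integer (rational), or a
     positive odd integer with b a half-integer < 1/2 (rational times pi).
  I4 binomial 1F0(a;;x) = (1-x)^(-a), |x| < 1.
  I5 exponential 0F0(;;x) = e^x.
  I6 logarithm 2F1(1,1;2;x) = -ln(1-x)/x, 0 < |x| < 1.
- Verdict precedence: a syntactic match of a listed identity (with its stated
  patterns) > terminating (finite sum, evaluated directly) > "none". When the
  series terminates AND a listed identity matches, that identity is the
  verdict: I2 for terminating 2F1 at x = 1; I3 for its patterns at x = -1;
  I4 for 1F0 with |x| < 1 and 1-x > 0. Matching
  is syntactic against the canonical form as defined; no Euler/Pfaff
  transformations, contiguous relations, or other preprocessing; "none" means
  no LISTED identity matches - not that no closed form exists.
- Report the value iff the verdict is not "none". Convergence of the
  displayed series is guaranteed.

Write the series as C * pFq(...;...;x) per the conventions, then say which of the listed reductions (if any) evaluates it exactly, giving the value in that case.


Reduced: x = -1/3, 2F1, upper = {1, 1}, lower = {2}, C = -1/3. Verdict: the logarithmic series (I6) matches (the logarithm: parameters (1,1;2), x = -1/3). Exact value: (-1) * ln(4/3).

Key observation: with t_0 = -1/3, the constant factors (C = -1/3, x = -1/3) combine into one prefactor.
Consecutive-term ratio: r(k) = (-1/3) * (k+1) (k+1) / [(k+2) (k+1)] - poly over poly, x = (-1/3) from leading terms; C = -1/3 at k = 0.


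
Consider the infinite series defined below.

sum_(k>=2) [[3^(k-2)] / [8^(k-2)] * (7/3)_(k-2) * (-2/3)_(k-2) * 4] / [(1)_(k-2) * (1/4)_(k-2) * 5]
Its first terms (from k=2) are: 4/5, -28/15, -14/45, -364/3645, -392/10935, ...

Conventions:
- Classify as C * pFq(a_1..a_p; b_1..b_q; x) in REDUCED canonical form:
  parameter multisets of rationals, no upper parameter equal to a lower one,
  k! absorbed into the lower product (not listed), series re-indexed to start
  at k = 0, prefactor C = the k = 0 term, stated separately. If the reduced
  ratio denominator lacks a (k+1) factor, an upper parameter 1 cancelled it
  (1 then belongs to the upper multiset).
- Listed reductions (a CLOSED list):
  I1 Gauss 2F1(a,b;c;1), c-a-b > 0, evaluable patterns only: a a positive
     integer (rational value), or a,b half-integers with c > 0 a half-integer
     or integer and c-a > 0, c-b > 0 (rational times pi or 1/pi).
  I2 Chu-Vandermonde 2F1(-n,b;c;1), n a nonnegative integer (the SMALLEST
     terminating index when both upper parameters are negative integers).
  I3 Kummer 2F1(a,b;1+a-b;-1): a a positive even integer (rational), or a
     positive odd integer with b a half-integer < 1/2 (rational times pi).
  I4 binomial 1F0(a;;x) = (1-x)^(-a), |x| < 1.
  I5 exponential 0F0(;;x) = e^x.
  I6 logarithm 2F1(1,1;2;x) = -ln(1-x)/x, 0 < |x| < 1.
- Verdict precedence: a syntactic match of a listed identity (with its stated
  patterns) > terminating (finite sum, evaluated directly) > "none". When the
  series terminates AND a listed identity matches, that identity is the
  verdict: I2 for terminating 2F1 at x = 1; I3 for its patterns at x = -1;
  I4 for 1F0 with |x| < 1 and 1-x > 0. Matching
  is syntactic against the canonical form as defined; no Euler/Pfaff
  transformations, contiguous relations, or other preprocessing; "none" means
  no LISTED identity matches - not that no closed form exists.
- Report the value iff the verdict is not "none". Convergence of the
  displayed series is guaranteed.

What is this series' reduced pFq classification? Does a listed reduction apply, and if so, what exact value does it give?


Prefactor 4/5, argument 3/8: 2F1 with upper {-2/3, 7/3} over lower {1/4}. Verdict: none. Every listed pattern misses the 2F1 form at 3/8, upper {-2/3, 7/3}.

Key step: with t_0 = 4/5, (1)_k (C = 4/5) is k! itself.
Adjacent-term ratio: r(k) = (3/8) * (k-2/3) (k+7/3) / [(k+1/4) (k+1)] ; factor over Q: parameters, x = (3/8), and C = 4/5.


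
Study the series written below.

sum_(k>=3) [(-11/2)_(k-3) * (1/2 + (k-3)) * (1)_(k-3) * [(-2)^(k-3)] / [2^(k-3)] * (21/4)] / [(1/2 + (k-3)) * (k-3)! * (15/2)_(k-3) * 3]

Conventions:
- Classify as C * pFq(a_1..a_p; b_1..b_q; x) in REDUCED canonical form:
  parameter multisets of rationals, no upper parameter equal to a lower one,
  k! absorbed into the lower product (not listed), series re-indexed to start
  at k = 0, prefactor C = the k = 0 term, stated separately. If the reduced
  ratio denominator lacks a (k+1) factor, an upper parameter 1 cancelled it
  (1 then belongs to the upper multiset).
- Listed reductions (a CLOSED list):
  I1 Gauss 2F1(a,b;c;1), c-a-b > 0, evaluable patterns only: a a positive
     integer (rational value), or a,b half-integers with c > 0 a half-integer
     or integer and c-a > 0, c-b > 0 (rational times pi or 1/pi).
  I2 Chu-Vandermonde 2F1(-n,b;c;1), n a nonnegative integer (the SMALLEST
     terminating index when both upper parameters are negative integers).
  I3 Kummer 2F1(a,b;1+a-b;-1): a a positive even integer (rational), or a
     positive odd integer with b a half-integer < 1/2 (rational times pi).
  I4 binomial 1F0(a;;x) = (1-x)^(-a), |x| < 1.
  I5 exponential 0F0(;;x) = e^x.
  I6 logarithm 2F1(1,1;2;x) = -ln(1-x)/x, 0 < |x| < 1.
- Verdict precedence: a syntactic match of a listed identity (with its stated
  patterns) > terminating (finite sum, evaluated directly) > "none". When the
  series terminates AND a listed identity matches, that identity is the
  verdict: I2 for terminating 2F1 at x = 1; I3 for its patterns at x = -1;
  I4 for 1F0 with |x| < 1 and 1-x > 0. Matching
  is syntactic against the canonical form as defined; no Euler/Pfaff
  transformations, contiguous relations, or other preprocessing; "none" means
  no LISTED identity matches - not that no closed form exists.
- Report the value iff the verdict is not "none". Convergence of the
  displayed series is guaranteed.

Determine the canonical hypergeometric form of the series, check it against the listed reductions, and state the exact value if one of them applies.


The series (x = -1) is 2F1: upper {-11/2, 1}, lower {15/2}, prefactor 7/4. Verdict: the Kummer evaluation I3 fires (x = -1; c = 15/2 equals 1+a-b for upper {-11/2, 1}: listed pattern). Value: (21021/16384) * pi.

Key step: t_0 = 7/4 here, and the constant factors (C = 7/4, x = -1) combine into one prefactor.
Consecutive-term ratio: r(k) = (-1) * (k-11/2) (k+1) / [(k+15/2) (k+1)] ; factor over Q: parameters, x = (-1), and C = 7/4.


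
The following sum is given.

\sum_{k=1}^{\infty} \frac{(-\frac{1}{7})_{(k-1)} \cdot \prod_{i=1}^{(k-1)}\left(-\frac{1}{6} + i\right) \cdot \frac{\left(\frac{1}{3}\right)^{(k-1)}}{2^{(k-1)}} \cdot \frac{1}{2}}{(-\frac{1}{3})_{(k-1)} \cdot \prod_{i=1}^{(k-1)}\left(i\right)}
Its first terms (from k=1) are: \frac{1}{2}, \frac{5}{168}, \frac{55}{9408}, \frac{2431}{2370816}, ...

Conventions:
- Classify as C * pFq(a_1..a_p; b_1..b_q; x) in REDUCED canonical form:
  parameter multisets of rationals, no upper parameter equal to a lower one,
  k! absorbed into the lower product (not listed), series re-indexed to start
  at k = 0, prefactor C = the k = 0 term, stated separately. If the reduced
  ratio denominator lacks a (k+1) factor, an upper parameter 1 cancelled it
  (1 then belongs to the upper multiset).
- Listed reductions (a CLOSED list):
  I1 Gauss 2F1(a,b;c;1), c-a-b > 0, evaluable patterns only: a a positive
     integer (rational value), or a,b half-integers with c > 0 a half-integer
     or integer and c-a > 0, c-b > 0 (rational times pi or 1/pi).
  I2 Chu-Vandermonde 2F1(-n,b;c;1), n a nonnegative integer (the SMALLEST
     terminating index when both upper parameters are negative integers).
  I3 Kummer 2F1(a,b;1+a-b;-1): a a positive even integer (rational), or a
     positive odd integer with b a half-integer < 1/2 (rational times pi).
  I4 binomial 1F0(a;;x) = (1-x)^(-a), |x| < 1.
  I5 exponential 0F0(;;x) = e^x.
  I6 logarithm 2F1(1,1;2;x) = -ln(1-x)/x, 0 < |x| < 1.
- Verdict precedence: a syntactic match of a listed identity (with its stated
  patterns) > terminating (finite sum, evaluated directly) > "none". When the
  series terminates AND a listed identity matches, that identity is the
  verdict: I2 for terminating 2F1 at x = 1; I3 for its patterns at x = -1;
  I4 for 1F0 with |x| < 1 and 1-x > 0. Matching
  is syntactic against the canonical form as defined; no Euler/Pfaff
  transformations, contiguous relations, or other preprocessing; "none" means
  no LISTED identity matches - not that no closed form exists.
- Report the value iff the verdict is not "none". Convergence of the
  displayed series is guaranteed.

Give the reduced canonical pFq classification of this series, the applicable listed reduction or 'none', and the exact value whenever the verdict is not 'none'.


First insight: x = \frac{1}{6} and the two k-th powers (prefactor 1/2) combine into one argument.
Consecutive-term ratio: r(k) = \frac{1}{6} * (k-\frac{1}{7}) (k+\frac{5}{6}) / [(k-\frac{1}{3}) (k+1)] - rational in k, leading ratio \frac{1}{6}; with t_0 = \frac{1}{2}, classification follows.

At argument \frac{1}{6}: a 2F1 with upper {-\frac{1}{7}, \frac{5}{6}}, lower {-\frac{1}{3}}, scaled by C = \frac{1}{2}. Verdict: none (x = \frac{1}{6}): each listed identity misses the multisets {-\frac{1}{7}, \frac{5}{6}} ; {-\frac{1}{3}}.


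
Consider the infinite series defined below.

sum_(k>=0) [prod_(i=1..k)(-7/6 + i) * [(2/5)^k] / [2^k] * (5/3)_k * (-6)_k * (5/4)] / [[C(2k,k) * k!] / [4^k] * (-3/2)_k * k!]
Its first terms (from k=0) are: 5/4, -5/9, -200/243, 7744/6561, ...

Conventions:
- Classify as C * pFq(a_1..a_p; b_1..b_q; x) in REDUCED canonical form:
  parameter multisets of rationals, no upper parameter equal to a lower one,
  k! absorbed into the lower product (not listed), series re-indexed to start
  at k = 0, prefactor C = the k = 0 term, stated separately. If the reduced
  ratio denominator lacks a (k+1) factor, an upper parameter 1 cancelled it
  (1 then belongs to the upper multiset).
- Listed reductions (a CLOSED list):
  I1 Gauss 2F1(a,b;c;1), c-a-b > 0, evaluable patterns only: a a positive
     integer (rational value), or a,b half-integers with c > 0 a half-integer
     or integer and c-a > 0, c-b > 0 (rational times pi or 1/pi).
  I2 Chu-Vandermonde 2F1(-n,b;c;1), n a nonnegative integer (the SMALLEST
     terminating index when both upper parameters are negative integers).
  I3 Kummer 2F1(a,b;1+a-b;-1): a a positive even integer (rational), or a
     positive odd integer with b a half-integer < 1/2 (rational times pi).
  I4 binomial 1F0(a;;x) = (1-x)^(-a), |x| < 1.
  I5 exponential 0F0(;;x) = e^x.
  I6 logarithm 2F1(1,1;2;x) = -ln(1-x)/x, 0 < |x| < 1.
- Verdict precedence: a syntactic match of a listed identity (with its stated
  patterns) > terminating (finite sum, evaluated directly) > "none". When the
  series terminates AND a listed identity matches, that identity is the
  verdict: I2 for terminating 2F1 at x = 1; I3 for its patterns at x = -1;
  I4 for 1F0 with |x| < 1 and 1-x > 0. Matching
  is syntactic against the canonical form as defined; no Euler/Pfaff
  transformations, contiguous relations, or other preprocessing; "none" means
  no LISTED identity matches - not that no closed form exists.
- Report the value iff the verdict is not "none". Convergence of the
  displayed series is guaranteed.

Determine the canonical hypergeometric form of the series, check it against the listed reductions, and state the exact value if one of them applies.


The tell: from the first term 5/4: the two k-th powers (C = 5/4, x = 1/5) combine into one argument.
Ratio: r(k) = (1/5) * (k-6) (k-1/6) (k+5/3) / [(k-3/2) (k+1/2) (k+1)] - rational; roots negated = parameters, x = (1/5), C = 5/4.

Reduced: x = 1/5, 3F2, upper = {-6, -1/6, 5/3}, lower = {-3/2, 1/2}, C = 5/4. Verdict: terminating - upper -6 stops the sum at k = 6; the 7 terms are added exactly. Sum: 1516082106229/2259952852500.


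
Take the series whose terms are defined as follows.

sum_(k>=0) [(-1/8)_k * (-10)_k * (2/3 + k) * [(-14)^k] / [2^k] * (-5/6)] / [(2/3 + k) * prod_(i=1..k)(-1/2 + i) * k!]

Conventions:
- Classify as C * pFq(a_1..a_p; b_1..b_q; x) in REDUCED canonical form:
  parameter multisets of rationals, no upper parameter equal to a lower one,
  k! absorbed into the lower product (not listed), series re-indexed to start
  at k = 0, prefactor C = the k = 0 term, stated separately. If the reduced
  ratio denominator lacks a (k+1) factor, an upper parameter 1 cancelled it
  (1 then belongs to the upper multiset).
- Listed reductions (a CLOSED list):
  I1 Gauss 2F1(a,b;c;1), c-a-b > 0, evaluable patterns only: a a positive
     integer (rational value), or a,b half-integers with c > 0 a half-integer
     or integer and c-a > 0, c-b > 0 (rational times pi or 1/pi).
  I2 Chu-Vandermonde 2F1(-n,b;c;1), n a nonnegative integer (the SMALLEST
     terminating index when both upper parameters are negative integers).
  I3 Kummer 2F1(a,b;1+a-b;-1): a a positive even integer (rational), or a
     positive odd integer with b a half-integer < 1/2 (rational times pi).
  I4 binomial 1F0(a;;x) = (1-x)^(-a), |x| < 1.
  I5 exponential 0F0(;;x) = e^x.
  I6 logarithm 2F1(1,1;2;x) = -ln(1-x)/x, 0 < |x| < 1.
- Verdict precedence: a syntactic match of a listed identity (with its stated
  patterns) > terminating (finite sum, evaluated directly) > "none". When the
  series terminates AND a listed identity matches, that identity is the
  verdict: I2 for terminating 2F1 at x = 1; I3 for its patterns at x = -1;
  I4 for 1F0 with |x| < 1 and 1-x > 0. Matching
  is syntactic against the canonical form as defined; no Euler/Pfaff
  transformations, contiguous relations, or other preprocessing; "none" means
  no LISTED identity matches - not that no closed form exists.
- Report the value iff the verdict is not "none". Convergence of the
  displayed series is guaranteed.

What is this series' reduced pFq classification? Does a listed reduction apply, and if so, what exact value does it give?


x = -7 here; the reduced form reads 2F1, upper {-10, -1/8}, lower {1/2}, C = -5/6. Verdict: terminating (-10 upstairs). 11 nonzero terms in all; added directly. Its exact value is 1081684892365942505/22353543168.

The tell: x = (-7) and the two k-th powers (C = -5/6) combine into one argument.
Adjacent-term ratio: r(k) = (-7) * (k-10) (k-1/8) / [(k+1/2) (k+1)] - rational; roots negated = parameters, x = (-7), C = -5/6.


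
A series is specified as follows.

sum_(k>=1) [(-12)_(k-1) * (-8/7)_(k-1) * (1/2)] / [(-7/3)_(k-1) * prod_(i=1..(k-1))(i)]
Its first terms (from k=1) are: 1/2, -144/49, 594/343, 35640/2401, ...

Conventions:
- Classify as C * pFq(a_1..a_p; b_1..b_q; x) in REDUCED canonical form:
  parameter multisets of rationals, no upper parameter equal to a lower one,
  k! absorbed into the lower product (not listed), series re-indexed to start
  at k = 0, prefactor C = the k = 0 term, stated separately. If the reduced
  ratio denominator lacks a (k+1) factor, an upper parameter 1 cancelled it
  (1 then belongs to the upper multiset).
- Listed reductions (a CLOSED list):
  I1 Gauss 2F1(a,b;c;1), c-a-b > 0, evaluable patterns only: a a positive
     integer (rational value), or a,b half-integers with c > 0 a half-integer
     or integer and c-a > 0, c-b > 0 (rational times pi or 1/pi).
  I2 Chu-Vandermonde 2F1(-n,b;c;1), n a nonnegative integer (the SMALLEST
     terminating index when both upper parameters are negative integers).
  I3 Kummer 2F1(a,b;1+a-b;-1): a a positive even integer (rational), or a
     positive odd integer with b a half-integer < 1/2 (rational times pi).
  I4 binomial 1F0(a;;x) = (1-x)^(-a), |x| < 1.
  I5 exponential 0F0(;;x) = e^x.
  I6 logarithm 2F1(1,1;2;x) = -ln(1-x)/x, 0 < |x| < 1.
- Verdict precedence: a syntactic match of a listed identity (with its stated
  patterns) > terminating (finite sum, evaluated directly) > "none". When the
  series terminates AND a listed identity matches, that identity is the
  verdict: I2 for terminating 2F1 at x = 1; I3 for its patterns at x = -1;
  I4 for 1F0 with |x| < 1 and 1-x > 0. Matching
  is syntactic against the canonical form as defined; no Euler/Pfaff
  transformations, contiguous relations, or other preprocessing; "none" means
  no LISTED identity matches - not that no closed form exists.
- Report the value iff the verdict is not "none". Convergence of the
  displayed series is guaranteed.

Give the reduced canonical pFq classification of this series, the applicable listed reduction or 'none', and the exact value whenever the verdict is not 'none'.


Reduced: x = 1, 2F1, upper = {-12, -8/7}, lower = {-7/3}, C = 1/2. Verdict: the Chu-Vandermonde identity I2 applies (terminating 2F1 at x = 1 with n = 12, b = -8/7, c = -7/3). Hence: -26978614068275/15599130675527.

Key step: x = 1 and the product of the first k integers (prefactor 1/2) is k!.
Ratio: r(k) = 1 * (k-12) (k-8/7) / [(k-7/3) (k+1)] ; factor over Q: parameters, x = 1, and C = 1/2.


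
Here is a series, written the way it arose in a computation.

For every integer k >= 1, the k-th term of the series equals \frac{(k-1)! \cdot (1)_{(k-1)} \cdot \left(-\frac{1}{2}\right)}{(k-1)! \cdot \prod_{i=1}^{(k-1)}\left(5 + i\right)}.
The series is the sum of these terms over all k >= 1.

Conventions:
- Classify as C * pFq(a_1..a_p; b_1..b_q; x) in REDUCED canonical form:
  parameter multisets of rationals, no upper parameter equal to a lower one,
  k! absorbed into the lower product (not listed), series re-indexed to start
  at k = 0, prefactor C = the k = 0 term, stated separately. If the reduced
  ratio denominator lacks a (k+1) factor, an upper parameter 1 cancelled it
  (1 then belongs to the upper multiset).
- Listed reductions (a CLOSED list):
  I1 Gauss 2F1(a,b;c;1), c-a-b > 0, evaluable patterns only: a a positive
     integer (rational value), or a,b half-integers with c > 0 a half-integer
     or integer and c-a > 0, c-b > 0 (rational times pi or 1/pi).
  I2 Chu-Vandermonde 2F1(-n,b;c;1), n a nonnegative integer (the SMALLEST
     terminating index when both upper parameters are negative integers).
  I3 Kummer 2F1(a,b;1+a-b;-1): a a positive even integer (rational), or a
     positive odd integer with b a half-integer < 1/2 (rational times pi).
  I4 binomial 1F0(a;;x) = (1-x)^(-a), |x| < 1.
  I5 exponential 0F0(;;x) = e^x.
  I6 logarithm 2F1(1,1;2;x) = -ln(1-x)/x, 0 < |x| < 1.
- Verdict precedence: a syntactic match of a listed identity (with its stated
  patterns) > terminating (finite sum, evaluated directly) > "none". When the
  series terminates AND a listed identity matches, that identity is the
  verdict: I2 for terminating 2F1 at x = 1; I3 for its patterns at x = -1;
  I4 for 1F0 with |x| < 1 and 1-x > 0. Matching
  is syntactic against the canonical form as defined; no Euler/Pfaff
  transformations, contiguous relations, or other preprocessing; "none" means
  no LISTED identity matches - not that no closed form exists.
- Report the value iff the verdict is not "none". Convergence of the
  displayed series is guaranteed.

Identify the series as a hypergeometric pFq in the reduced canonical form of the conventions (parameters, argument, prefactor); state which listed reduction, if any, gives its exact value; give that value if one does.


The series (x = 1) is 2F1: upper {1, 1}, lower {6}, prefactor -\frac{1}{2}. Verdict: Gauss (I1, integer-parameter pattern) fires (x = 1: the Gamma ratio telescopes since c-a-b = 4 > 0 and a = 1 in Z>0). Its exact value is -\frac{5}{8}.

Key step: with t_0 = -\frac{1}{2}, the lower running product (C = -1/2, x = 1) is a rising factorial.
Term ratio: r(k) = 1 * (k+1) (k+1) / [(k+6) (k+1)] - rational in k. x = 1; t_0 = -\frac{1}{2}; negate the roots.


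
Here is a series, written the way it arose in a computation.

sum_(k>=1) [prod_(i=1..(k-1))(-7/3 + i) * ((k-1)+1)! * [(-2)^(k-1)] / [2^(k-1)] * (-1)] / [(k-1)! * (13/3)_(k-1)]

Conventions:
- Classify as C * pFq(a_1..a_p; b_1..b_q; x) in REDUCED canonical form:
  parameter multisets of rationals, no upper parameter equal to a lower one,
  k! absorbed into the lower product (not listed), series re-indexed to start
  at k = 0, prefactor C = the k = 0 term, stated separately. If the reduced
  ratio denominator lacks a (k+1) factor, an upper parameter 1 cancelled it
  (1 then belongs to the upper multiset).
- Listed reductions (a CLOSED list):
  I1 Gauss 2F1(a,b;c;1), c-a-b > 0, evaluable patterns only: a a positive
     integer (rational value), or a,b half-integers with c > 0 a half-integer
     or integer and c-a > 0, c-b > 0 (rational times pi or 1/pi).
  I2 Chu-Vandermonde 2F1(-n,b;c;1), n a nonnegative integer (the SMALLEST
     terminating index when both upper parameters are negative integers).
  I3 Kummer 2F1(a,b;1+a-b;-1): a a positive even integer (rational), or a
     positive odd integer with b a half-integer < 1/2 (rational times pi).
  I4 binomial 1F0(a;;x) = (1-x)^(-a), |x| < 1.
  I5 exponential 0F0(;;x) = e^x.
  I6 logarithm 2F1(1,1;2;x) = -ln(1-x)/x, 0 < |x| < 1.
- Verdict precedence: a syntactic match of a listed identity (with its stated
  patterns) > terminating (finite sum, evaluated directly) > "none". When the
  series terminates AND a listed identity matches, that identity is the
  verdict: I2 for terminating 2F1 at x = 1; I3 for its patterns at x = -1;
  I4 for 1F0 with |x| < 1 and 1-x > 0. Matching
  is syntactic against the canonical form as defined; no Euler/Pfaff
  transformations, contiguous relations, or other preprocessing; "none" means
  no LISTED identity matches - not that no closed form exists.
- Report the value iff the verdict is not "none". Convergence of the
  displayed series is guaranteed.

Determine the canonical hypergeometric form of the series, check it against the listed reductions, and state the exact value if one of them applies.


Classification (C = -1): 2F1 with upper {-4/3, 2}, lower {13/3}, argument x = -1. Verdict at x = -1: the Kummer evaluation I3 matches (x = -1; c = 13/3 equals 1+a-b for upper {-4/3, 2}: listed pattern). Its exact value is -5/3.

The tell: t_0 being -1, the running product (C = -1) telescopes to a rising factorial.
Term ratio: r(k) = (-1) * (k-4/3) (k+2) / [(k+13/3) (k+1)] - rational in k. x = (-1); t_0 = -1; negate the roots.


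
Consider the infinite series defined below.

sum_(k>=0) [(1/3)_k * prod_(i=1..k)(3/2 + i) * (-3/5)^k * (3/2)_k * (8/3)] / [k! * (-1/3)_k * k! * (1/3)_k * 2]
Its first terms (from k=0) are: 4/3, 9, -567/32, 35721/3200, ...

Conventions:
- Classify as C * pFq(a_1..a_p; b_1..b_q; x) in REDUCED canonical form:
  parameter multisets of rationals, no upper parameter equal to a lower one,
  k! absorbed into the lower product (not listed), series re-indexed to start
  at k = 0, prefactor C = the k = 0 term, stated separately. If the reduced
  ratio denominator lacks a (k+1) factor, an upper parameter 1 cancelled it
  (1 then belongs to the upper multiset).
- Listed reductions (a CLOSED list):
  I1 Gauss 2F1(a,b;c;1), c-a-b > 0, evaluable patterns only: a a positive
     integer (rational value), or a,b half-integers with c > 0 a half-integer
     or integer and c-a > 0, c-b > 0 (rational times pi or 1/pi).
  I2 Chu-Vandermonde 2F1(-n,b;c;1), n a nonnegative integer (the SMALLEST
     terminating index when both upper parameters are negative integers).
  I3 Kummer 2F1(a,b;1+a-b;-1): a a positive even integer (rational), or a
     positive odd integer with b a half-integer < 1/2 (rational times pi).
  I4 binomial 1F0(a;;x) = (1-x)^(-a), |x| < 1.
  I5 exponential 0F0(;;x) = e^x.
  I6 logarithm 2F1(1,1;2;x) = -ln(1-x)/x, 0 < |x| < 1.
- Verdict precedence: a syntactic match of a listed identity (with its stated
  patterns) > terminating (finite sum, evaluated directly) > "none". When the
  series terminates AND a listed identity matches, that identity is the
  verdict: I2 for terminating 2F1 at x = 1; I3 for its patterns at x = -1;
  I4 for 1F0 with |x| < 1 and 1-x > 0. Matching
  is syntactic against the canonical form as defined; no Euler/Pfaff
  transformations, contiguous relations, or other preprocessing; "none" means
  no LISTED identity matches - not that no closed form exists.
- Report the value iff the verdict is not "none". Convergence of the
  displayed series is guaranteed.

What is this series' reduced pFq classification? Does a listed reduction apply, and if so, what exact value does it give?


This is 4/3 * 2F2(3/2, 5/2; -1/3, 1; -3/5) in reduced canonical form. Verdict: none. No listed pattern accepts 2F2(3/2, 5/2; -1/3, 1; -3/5).

Key step: with t_0 = 4/3, the parameter 1/3 appears in both the upper and lower lists and cancels.
Ratio: r(k) = (-3/5) * (k+3/2) (k+5/2) / [(k-1/3) (k+1) (k+1)] - rational in k, leading ratio (-3/5); with t_0 = 4/3, classification follows.


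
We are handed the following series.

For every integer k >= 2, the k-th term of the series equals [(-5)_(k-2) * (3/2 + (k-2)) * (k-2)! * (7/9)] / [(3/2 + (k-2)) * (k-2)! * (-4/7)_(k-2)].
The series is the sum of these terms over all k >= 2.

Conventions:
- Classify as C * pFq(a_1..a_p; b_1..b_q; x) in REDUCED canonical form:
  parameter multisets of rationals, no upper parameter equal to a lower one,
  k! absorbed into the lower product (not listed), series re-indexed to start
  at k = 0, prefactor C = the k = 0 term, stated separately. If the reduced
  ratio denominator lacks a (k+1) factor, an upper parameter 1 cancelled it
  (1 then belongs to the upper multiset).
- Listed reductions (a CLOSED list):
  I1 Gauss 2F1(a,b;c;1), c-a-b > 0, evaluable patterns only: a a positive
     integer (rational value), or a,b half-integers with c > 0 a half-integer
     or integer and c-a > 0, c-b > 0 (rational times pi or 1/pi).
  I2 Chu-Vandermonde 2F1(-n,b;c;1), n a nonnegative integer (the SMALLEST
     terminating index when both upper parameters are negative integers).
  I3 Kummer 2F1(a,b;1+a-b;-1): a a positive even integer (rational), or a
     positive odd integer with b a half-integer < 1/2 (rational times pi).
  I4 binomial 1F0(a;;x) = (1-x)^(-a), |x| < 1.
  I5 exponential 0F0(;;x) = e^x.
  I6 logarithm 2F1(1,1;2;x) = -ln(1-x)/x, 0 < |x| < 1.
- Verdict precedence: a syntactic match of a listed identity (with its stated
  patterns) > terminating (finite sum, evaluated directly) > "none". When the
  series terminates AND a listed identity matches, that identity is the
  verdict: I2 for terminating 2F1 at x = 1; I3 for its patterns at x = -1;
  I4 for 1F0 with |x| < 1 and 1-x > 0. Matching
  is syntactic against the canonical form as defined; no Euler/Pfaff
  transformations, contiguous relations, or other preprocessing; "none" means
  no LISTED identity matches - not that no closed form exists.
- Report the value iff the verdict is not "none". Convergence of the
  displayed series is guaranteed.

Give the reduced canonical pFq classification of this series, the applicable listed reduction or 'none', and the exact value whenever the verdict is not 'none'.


At argument 1: a 2F1 with upper {-5, 1}, lower {-4/7}, scaled by C = 7/9. Verdict: Vandermonde's identity (I2) matches (terminating 2F1 at x = 1 with n = 5, b = 1, c = -4/7). Value: -77/216.

Key observation: with t_0 = 7/9, the factorial ratio (C = 7/9) (k+a-1)!/(a-1)! is a rising factorial (a)_k.
Consecutive-term ratio: r(k) = 1 * (k-5) (k+1) / [(k-4/7) (k+1)] ; factor over Q: parameters, x = 1, and C = 7/9.


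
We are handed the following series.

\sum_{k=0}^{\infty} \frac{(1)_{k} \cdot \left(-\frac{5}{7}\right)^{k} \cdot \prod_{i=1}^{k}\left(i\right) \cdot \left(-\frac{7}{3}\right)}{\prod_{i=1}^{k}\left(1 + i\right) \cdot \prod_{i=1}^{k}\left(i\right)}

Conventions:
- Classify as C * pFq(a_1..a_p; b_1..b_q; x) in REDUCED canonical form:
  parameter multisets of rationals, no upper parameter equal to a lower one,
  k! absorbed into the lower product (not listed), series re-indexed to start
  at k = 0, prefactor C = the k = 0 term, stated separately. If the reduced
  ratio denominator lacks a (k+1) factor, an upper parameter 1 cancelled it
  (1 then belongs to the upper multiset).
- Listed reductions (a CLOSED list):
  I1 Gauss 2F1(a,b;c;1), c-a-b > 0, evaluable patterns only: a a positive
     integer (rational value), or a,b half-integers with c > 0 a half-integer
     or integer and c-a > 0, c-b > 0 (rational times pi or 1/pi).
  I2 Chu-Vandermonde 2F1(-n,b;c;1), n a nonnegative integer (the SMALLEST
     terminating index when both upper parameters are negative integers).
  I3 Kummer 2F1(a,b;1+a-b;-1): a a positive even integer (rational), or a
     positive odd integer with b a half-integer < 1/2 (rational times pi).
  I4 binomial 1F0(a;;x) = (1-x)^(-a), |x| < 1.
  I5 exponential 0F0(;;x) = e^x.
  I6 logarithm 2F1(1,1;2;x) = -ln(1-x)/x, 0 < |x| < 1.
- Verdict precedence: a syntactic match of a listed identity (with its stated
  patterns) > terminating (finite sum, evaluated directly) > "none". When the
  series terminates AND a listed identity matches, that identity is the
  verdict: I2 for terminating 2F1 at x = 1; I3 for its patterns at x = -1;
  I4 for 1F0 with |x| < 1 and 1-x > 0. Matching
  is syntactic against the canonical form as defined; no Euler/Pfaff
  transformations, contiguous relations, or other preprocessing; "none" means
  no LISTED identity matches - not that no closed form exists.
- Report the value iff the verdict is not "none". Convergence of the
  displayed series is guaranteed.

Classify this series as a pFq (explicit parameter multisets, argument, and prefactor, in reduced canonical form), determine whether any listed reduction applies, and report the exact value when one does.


Key observation: from the first term -\frac{7}{3}: the product of the first k integers (C = -7/3) is k!.
Ratio: r(k) = -\frac{5}{7} * (k+1) (k+1) / [(k+2) (k+1)] - rational; roots negated = parameters, x = -\frac{5}{7}, C = -\frac{7}{3}.

x = -\frac{5}{7} here; the reduced form reads 2F1, upper {1, 1}, lower {2}, C = -\frac{7}{3}. Verdict: the logarithmic series (I6) applies (the logarithm: parameters (1,1;2), x = -\frac{5}{7}). Its exact value is \left(-\frac{49}{15}\right) \cdot \ln\left(\frac{12}{7}\right).


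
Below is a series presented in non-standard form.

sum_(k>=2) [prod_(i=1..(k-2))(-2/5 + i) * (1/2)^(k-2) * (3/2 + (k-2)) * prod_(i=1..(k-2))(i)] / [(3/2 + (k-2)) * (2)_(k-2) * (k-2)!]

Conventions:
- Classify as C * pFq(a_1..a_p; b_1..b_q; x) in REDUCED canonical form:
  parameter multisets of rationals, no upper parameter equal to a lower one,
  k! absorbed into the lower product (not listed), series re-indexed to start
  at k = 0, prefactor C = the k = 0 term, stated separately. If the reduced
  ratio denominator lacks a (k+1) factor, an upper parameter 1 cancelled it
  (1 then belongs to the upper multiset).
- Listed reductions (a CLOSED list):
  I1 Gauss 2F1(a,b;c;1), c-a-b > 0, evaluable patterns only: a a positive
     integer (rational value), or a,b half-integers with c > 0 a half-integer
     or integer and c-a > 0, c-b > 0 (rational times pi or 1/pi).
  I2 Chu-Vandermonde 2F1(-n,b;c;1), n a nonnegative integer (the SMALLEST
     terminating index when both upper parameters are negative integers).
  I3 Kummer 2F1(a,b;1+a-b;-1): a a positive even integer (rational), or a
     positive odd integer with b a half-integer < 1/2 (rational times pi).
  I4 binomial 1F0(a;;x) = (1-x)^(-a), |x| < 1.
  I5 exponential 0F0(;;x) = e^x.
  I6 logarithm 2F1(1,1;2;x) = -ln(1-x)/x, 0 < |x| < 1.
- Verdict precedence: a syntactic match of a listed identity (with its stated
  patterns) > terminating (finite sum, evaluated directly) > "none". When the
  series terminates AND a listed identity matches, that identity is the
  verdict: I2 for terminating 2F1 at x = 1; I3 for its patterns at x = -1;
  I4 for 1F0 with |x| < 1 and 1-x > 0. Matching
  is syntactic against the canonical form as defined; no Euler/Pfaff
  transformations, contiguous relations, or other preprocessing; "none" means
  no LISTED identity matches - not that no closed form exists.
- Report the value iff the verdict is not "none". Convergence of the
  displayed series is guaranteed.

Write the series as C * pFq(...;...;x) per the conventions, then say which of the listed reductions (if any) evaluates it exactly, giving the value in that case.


With C = 1: the canonical form is 2F1(3/5, 1; 2; 1/2). Verdict: none (x = 1/2): each listed identity misses the multisets {3/5, 1} ; {2}.

First insight: with t_0 = 1, the running product (prefactor 1) telescopes to a rising factorial.
Consecutive-term ratio: r(k) = (1/2) * (k+3/5) (k+1) / [(k+2) (k+1)] - poly over poly, x = (1/2) from leading terms; C = 1 at k = 0.
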